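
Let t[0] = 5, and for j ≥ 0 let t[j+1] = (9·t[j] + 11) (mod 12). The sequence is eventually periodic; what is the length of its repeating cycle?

Computing terms: t[0] = 5,  t[1] = 8,  t[2] = 11,  t[3] = 2,  t[4] = 5.
Since t[4] = t[0] = 5, the sequence is periodic with period 4.

4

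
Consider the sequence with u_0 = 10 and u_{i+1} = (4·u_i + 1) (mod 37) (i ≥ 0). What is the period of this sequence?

18

Computing terms: u_0 = 10; u_1 = 4; u_2 = 17; u_3 = 32; u_4 = 18; u_5 = 36; u_6 = 34; u_7 = 26; u_8 = 31; u_9 = 14; u_{10} = 20; u_{11} = 7; u_{12} = 29; u_{13} = 6; u_{14} = 25; u_{15} = 27; u_{16} = 35; u_{17} = 30; u_{18} = 10.
Since u_{18} = u_0 = 10, the sequence is periodic with period 18.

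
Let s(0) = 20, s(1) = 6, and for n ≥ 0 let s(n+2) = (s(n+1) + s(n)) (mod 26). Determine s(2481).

Computing terms: s(0) = 20,  s(1) = 6,  s(2) = 0,  s(3) = 6,  s(4) = 6,  s(5) = 12,  s(6) = 18,  s(7) = 4,  s(8) = 22,  s(9) = 0,  s(10) = 22,  s(11) = 22,  s(12) = 18,  s(13) = 14,  s(14) = 6,  s(15) = 20,  s(16) = 0,  s(17) = 20,  s(18) = 20,  s(19) = 14,  s(20) = 8,  s(21) = 22,  s(22) = 4,  s(23) = 0,  s(24) = 4,  s(25) = 4,  s(26) = 8,  s(27) = 12,  s(28) = 20,  s(29) = 6.
The sequence repeats with period 28.
So s(2481) = s(0 + ((2481-0) mod 28)) = s(17) = 20.

20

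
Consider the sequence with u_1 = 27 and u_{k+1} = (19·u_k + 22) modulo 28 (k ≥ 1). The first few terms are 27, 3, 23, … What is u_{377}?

7

u_1 = 27,  u_2 = 3,  u_3 = 23,  u_4 = 11,  u_5 = 7,  u_6 = 15,  u_7 = 27.
The sequence repeats with period 6.
So u_{377} = u_{1 + ((377-1) mod 6)} = u_5 = 7.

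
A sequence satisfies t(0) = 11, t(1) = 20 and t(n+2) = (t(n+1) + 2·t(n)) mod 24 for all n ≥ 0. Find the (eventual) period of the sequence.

6

Computing terms: t(0) = 11,  t(1) = 20,  t(2) = 18,  t(3) = 10,  t(4) = 22,  t(5) = 18,  t(6) = 14,  t(7) = 2,  t(8) = 6,  t(9) = 10,  t(10) = 22.
Since (t(9), t(10)) = (t(3), t(4)) = (10, 22) (two consecutive terms determine the rest), the sequence is eventually periodic: after a pre-period of length 3 it cycles with period 6.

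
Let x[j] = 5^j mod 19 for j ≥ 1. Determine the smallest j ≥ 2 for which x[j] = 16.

7

x[1] = 5, x[2] = 6, x[3] = 11, x[4] = 17, x[5] = 9, x[6] = 7, x[7] = 16, x[8] = 4, x[9] = 1, x[10] = 5.
Since x[10] = x[1] = 5, the sequence is periodic with period 9.
The value 16 first appears (with j ≥ 2) at x[7].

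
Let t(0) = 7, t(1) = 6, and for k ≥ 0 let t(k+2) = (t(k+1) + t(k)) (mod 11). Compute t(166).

6

Computing terms: t(0) = 7; t(1) = 6; t(2) = 2; t(3) = 8; t(4) = 10; t(5) = 7; t(6) = 6.
The sequence repeats with period 5.
So t(166) = t(0 + ((166-0) mod 5)) = t(1) = 6.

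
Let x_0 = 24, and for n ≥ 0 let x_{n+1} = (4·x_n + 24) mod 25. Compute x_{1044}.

Listing terms: x_0 = 24,  x_1 = 20,  x_2 = 4,  x_3 = 15,  x_4 = 9,  x_5 = 10,  x_6 = 14,  x_7 = 5,  x_8 = 19,  x_9 = 0,  x_{10} = 24.
The sequence repeats with period 10.
So x_{1044} = x_{0 + ((1044-0) mod 10)} = x_4 = 9.

9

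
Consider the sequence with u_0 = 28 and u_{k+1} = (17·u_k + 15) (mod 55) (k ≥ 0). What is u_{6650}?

17

u_0 = 28,  u_1 = 51,  u_2 = 2,  u_3 = 49,  u_4 = 23,  u_5 = 21,  u_6 = 42,  u_7 = 14,  u_8 = 33,  u_9 = 26,  u_{10} = 17,  u_{11} = 29,  u_{12} = 13,  u_{13} = 16,  u_{14} = 12,  u_{15} = 54,  u_{16} = 53,  u_{17} = 36,  u_{18} = 22,  u_{19} = 4,  u_{20} = 28.
Since u_{20} = u_0 = 28, the sequence is periodic with period 20.
(6650 - 0) mod 20 = 10, so u_{6650} = u_{10} = 17.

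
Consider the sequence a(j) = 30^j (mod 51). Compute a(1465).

30

Listing terms: a(1) = 30, a(2) = 33, a(3) = 21, a(4) = 18, a(5) = 30.
The sequence repeats with period 4.
(1465 - 1) mod 4 = 0, so a(1465) = a(1) = 30.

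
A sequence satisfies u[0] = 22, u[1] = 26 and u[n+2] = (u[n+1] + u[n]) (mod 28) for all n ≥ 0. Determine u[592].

u[0] = 22, u[1] = 26, u[2] = 20, u[3] = 18, u[4] = 10, u[5] = 0, u[6] = 10, u[7] = 10, u[8] = 20, u[9] = 2, u[10] = 22, u[11] = 24, u[12] = 18, u[13] = 14, u[14] = 4, u[15] = 18, u[16] = 22, u[17] = 12, u[18] = 6, u[19] = 18, u[20] = 24, u[21] = 14, u[22] = 10, u[23] = 24, u[24] = 6, u[25] = 2, u[26] = 8, u[27] = 10, u[28] = 18, u[29] = 0, u[30] = 18, u[31] = 18, u[32] = 8, u[33] = 26, u[34] = 6, u[35] = 4, u[36] = 10, u[37] = 14, u[38] = 24, u[39] = 10, u[40] = 6, u[41] = 16, u[42] = 22, u[43] = 10, u[44] = 4, u[45] = 14, u[46] = 18, u[47] = 4, u[48] = 22, u[49] = 26.
The sequence repeats with period 48.
(592 - 0) mod 48 = 16, so u[592] = u[16] = 22.

22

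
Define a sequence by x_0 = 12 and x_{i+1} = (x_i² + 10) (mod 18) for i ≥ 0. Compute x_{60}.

14

Listing terms: x_0 = 12,  x_1 = 10,  x_2 = 2,  x_3 = 14,  x_4 = 8,  x_5 = 2.
Since x_5 = x_2 = 2, the sequence is eventually periodic: after a pre-period of length 2 it cycles with period 3.
For i ≥ 2, x_i depends only on (i - 2) mod 3. (60 - 2) mod 3 = 1, so x_{60} = x_3 = 14.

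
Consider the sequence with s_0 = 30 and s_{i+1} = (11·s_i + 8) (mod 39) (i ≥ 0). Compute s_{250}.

Listing terms: s_0 = 30; s_1 = 26; s_2 = 21; s_3 = 5; s_4 = 24; s_5 = 38; s_6 = 36; s_7 = 14; s_8 = 6; s_9 = 35; s_{10} = 3; s_{11} = 2; s_{12} = 30.
Since s_{12} = s_0 = 30, the sequence is periodic with period 12.
So s_{250} = s_{0 + ((250-0) mod 12)} = s_{10} = 3.

3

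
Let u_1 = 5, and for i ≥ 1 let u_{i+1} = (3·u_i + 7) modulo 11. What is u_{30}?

u_1 = 5; u_2 = 0; u_3 = 7; u_4 = 6; u_5 = 3; u_6 = 5.
The sequence repeats with period 5.
So u_{30} = u_{1 + ((30-1) mod 5)} = u_5 = 3.

3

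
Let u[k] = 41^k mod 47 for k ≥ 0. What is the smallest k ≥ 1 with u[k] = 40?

19

Computing terms: u[0] = 1, u[1] = 41, u[2] = 36, u[3] = 19, u[4] = 27, u[5] = 26, u[6] = 32, u[7] = 43, u[8] = 24, u[9] = 44, u[10] = 18, u[11] = 33, u[12] = 37, u[13] = 13, u[14] = 16, u[15] = 45, u[16] = 12, u[17] = 22, u[18] = 9, u[19] = 40, u[20] = 42, u[21] = 30, u[22] = 8, u[23] = 46, u[24] = 6, u[25] = 11, u[26] = 28, u[27] = 20, u[28] = 21, u[29] = 15, u[30] = 4, u[31] = 23, u[32] = 3, u[33] = 29, u[34] = 14, u[35] = 10, u[36] = 34, u[37] = 31, u[38] = 2, u[39] = 35, u[40] = 25, u[41] = 38, u[42] = 7, u[43] = 5, u[44] = 17, u[45] = 39, u[46] = 1.
The sequence repeats with period 46.
The value 40 first appears (with k ≥ 1) at u[19].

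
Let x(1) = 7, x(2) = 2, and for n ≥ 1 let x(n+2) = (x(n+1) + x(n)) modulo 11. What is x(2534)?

Listing terms: x(1) = 7, x(2) = 2, x(3) = 9, x(4) = 0, x(5) = 9, x(6) = 9, x(7) = 7, x(8) = 5, x(9) = 1, x(10) = 6, x(11) = 7, x(12) = 2.
Since (x(11), x(12)) = (x(1), x(2)) = (7, 2) (two consecutive terms determine the rest), the sequence is periodic with period 10.
So x(2534) = x(1 + ((2534-1) mod 10)) = x(4) = 0.

0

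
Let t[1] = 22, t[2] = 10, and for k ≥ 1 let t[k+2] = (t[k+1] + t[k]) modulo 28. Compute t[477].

24

Computing terms: t[1] = 22, t[2] = 10, t[3] = 4, t[4] = 14, t[5] = 18, t[6] = 4, t[7] = 22, t[8] = 26, t[9] = 20, t[10] = 18, t[11] = 10, t[12] = 0, t[13] = 10, t[14] = 10, t[15] = 20, t[16] = 2, t[17] = 22, t[18] = 24, t[19] = 18, t[20] = 14, t[21] = 4, t[22] = 18, t[23] = 22, t[24] = 12, t[25] = 6, t[26] = 18, t[27] = 24, t[28] = 14, t[29] = 10, t[30] = 24, t[31] = 6, t[32] = 2, t[33] = 8, t[34] = 10, t[35] = 18, t[36] = 0, t[37] = 18, t[38] = 18, t[39] = 8, t[40] = 26, t[41] = 6, t[42] = 4, t[43] = 10, t[44] = 14, t[45] = 24, t[46] = 10, t[47] = 6, t[48] = 16, t[49] = 22, t[50] = 10.
The sequence repeats with period 48.
So t[477] = t[1 + ((477-1) mod 48)] = t[45] = 24.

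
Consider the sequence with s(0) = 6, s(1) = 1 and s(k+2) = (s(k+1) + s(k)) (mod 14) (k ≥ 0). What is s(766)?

Listing terms: s(0) = 6, s(1) = 1, s(2) = 7, s(3) = 8, s(4) = 1, s(5) = 9, s(6) = 10, s(7) = 5, s(8) = 1, s(9) = 6, s(10) = 7, s(11) = 13, s(12) = 6, s(13) = 5, s(14) = 11, s(15) = 2, s(16) = 13, s(17) = 1, s(18) = 0, s(19) = 1, s(20) = 1, s(21) = 2, s(22) = 3, s(23) = 5, s(24) = 8, s(25) = 13, s(26) = 7, s(27) = 6, s(28) = 13, s(29) = 5, s(30) = 4, s(31) = 9, s(32) = 13, s(33) = 8, s(34) = 7, s(35) = 1, s(36) = 8, s(37) = 9, s(38) = 3, s(39) = 12, s(40) = 1, s(41) = 13, s(42) = 0, s(43) = 13, s(44) = 13, s(45) = 12, s(46) = 11, s(47) = 9, s(48) = 6, s(49) = 1.
Since (s(48), s(49)) = (s(0), s(1)) = (6, 1) (two consecutive terms determine the rest), the sequence is periodic with period 48.
(766 - 0) mod 48 = 46, so s(766) = s(46) = 11.

11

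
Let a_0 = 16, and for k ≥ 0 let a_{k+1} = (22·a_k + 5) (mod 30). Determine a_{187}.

Computing terms: a_0 = 16, a_1 = 27, a_2 = 29, a_3 = 13, a_4 = 21, a_5 = 17, a_6 = 19, a_7 = 3, a_8 = 11, a_9 = 7, a_{10} = 9, a_{11} = 23, a_{12} = 1, a_{13} = 27.
Since a_{13} = a_1 = 27, the sequence is eventually periodic: after a pre-period of length 1 it cycles with period 12.
For k ≥ 1, a_k depends only on (k - 1) mod 12. (187 - 1) mod 12 = 6, so a_{187} = a_7 = 3.

3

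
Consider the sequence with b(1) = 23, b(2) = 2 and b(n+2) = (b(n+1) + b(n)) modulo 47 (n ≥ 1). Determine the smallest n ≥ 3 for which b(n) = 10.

b(1) = 23; b(2) = 2; b(3) = 25; b(4) = 27; b(5) = 5; b(6) = 32; b(7) = 37; b(8) = 22; b(9) = 12; b(10) = 34; b(11) = 46; b(12) = 33; b(13) = 32; b(14) = 18; b(15) = 3; b(16) = 21; b(17) = 24; b(18) = 45; b(19) = 22; b(20) = 20; b(21) = 42; b(22) = 15; b(23) = 10; b(24) = 25; b(25) = 35; b(26) = 13; b(27) = 1; b(28) = 14; b(29) = 15; b(30) = 29; b(31) = 44; b(32) = 26; b(33) = 23; b(34) = 2.
The sequence repeats with period 32.
The value 10 first appears (with n ≥ 3) at b(23).

23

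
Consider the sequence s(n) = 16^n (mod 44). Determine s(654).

20

Listing terms: s(1) = 16,  s(2) = 36,  s(3) = 4,  s(4) = 20,  s(5) = 12,  s(6) = 16.
Since s(6) = s(1) = 16, the sequence is periodic with period 5.
So s(654) = s(1 + ((654-1) mod 5)) = s(4) = 20.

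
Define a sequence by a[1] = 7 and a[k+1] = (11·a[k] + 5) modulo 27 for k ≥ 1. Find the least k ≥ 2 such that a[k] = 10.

6

Computing terms: a[1] = 7, a[2] = 1, a[3] = 16, a[4] = 19, a[5] = 25, a[6] = 10, a[7] = 7.
Since a[7] = a[1] = 7, the sequence is periodic with period 6.
The value 10 first appears (with k ≥ 2) at a[6].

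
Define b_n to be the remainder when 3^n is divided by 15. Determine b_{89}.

Listing terms: b_0 = 1; b_1 = 3; b_2 = 9; b_3 = 12; b_4 = 6; b_5 = 3.
Since b_5 = b_1 = 3, the sequence is eventually periodic: after a pre-period of length 1 it cycles with period 4.
For n ≥ 1, b_n depends only on (n - 1) mod 4. (89 - 1) mod 4 = 0, so b_{89} = b_1 = 3.

3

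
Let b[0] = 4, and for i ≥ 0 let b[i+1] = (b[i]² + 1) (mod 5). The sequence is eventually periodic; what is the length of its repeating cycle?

3

b[0] = 4; b[1] = 2; b[2] = 0; b[3] = 1; b[4] = 2.
Since b[4] = b[1] = 2, the sequence is eventually periodic: after a pre-period of length 1 it cycles with period 3.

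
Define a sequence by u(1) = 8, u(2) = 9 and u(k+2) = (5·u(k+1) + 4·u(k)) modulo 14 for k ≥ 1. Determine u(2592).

1

Computing terms: u(1) = 8; u(2) = 9; u(3) = 7; u(4) = 1; u(5) = 5; u(6) = 1; u(7) = 11; u(8) = 3; u(9) = 3; u(10) = 13; u(11) = 7; u(12) = 3; u(13) = 1; u(14) = 3; u(15) = 5; u(16) = 9; u(17) = 9; u(18) = 11; u(19) = 7; u(20) = 9; u(21) = 3; u(22) = 9; u(23) = 1; u(24) = 13; u(25) = 13; u(26) = 5; u(27) = 7; u(28) = 13; u(29) = 9; u(30) = 13; u(31) = 3; u(32) = 11; u(33) = 11; u(34) = 1; u(35) = 7; u(36) = 11; u(37) = 13; u(38) = 11; u(39) = 9; u(40) = 5; u(41) = 5; u(42) = 3; u(43) = 7; u(44) = 5; u(45) = 11; u(46) = 5; u(47) = 13; u(48) = 1; u(49) = 1; u(50) = 9; u(51) = 7.
Since (u(50), u(51)) = (u(2), u(3)) = (9, 7) (two consecutive terms determine the rest), the sequence is eventually periodic: after a pre-period of length 1 it cycles with period 48.
For k ≥ 2, u(k) depends only on (k - 2) mod 48. (2592 - 2) mod 48 = 46, so u(2592) = u(48) = 1.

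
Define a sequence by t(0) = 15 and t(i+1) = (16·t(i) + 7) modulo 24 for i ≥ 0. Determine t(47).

We have t(0) = 15, t(1) = 7, t(2) = 23, t(3) = 15.
Since t(3) = t(0) = 15, the sequence is periodic with period 3.
(47 - 0) mod 3 = 2, so t(47) = t(2) = 23.

23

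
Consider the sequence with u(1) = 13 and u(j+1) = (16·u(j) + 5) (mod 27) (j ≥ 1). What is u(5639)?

u(1) = 13,  u(2) = 24,  u(3) = 11,  u(4) = 19,  u(5) = 12,  u(6) = 8,  u(7) = 25,  u(8) = 0,  u(9) = 5,  u(10) = 4,  u(11) = 15,  u(12) = 2,  u(13) = 10,  u(14) = 3,  u(15) = 26,  u(16) = 16,  u(17) = 18,  u(18) = 23,  u(19) = 22,  u(20) = 6,  u(21) = 20,  u(22) = 1,  u(23) = 21,  u(24) = 17,  u(25) = 7,  u(26) = 9,  u(27) = 14,  u(28) = 13.
The sequence repeats with period 27.
So u(5639) = u(1 + ((5639-1) mod 27)) = u(23) = 21.

21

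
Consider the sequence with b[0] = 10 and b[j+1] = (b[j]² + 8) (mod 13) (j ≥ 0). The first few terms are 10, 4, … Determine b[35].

Listing terms: b[0] = 10; b[1] = 4; b[2] = 11; b[3] = 12; b[4] = 9; b[5] = 11.
Since b[5] = b[2] = 11, the sequence is eventually periodic: after a pre-period of length 2 it cycles with period 3.
For j ≥ 2, b[j] depends only on (j - 2) mod 3. (35 - 2) mod 3 = 0, so b[35] = b[2] = 11.

11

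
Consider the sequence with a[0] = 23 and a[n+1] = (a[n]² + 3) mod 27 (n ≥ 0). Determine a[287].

1

We have a[0] = 23; a[1] = 19; a[2] = 13; a[3] = 10; a[4] = 22; a[5] = 1; a[6] = 4; a[7] = 19.
Since a[7] = a[1] = 19, the sequence is eventually periodic: after a pre-period of length 1 it cycles with period 6.
For n ≥ 1, a[n] depends only on (n - 1) mod 6. (287 - 1) mod 6 = 4, so a[287] = a[5] = 1.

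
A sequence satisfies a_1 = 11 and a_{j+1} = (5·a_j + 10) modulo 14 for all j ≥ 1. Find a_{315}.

13

Computing terms: a_1 = 11,  a_2 = 9,  a_3 = 13,  a_4 = 5,  a_5 = 7,  a_6 = 3,  a_7 = 11.
The sequence repeats with period 6.
(315 - 1) mod 6 = 2, so a_{315} = a_3 = 13.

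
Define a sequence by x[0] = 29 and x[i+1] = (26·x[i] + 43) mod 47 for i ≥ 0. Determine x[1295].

We have x[0] = 29; x[1] = 45; x[2] = 38; x[3] = 44; x[4] = 12; x[5] = 26; x[6] = 14; x[7] = 31; x[8] = 3; x[9] = 27; x[10] = 40; x[11] = 2; x[12] = 1; x[13] = 22; x[14] = 4; x[15] = 6; x[16] = 11; x[17] = 0; x[18] = 43; x[19] = 33; x[20] = 8; x[21] = 16; x[22] = 36; x[23] = 39; x[24] = 23; x[25] = 30; x[26] = 24; x[27] = 9; x[28] = 42; x[29] = 7; x[30] = 37; x[31] = 18; x[32] = 41; x[33] = 28; x[34] = 19; x[35] = 20; x[36] = 46; x[37] = 17; x[38] = 15; x[39] = 10; x[40] = 21; x[41] = 25; x[42] = 35; x[43] = 13; x[44] = 5; x[45] = 32; x[46] = 29.
Since x[46] = x[0] = 29, the sequence is periodic with period 46.
(1295 - 0) mod 46 = 7, so x[1295] = x[7] = 31.

31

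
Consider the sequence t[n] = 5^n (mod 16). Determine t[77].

5

Computing terms: t[1] = 5; t[2] = 9; t[3] = 13; t[4] = 1; t[5] = 5.
The sequence repeats with period 4.
So t[77] = t[1 + ((77-1) mod 4)] = t[1] = 5.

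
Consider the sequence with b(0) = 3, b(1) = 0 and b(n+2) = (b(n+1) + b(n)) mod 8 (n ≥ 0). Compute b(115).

0

We have b(0) = 3, b(1) = 0, b(2) = 3, b(3) = 3, b(4) = 6, b(5) = 1, b(6) = 7, b(7) = 0, b(8) = 7, b(9) = 7, b(10) = 6, b(11) = 5, b(12) = 3, b(13) = 0.
Since (b(12), b(13)) = (b(0), b(1)) = (3, 0) (two consecutive terms determine the rest), the sequence is periodic with period 12.
So b(115) = b(0 + ((115-0) mod 12)) = b(7) = 0.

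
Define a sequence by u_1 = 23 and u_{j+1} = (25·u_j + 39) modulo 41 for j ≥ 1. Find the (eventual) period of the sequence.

u_1 = 23, u_2 = 40, u_3 = 14, u_4 = 20, u_5 = 6, u_6 = 25, u_7 = 8, u_8 = 34, u_9 = 28, u_{10} = 1, u_{11} = 23.
The sequence repeats with period 10.

10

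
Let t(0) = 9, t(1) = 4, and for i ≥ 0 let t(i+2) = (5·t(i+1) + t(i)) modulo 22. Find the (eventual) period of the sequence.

24

t(0) = 9, t(1) = 4, t(2) = 7, t(3) = 17, t(4) = 4, t(5) = 15, t(6) = 13, t(7) = 14, t(8) = 17, t(9) = 11, t(10) = 6, t(11) = 19, t(12) = 13, t(13) = 18, t(14) = 15, t(15) = 5, t(16) = 18, t(17) = 7, t(18) = 9, t(19) = 8, t(20) = 5, t(21) = 11, t(22) = 16, t(23) = 3, t(24) = 9, t(25) = 4.
The sequence repeats with period 24.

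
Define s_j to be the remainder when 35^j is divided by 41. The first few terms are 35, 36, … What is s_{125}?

s_1 = 35, s_2 = 36, s_3 = 30, s_4 = 25, s_5 = 14, s_6 = 39, s_7 = 12, s_8 = 10, s_9 = 22, s_{10} = 32, s_{11} = 13, s_{12} = 4, s_{13} = 17, s_{14} = 21, s_{15} = 38, s_{16} = 18, s_{17} = 15, s_{18} = 33, s_{19} = 7, s_{20} = 40, s_{21} = 6, s_{22} = 5, s_{23} = 11, s_{24} = 16, s_{25} = 27, s_{26} = 2, s_{27} = 29, s_{28} = 31, s_{29} = 19, s_{30} = 9, s_{31} = 28, s_{32} = 37, s_{33} = 24, s_{34} = 20, s_{35} = 3, s_{36} = 23, s_{37} = 26, s_{38} = 8, s_{39} = 34, s_{40} = 1, s_{41} = 35.
Since s_{41} = s_1 = 35, the sequence is periodic with period 40.
So s_{125} = s_{1 + ((125-1) mod 40)} = s_5 = 14.

14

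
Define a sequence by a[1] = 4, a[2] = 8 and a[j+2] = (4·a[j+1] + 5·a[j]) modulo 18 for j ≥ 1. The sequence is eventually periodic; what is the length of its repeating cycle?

6

We have a[1] = 4, a[2] = 8, a[3] = 16, a[4] = 14, a[5] = 10, a[6] = 2, a[7] = 4, a[8] = 8.
The sequence repeats with period 6.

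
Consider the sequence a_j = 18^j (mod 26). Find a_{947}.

8

Listing terms: a_0 = 1, a_1 = 18, a_2 = 12, a_3 = 8, a_4 = 14, a_5 = 18.
Since a_5 = a_1 = 18, the sequence is eventually periodic: after a pre-period of length 1 it cycles with period 4.
For j ≥ 1, a_j depends only on (j - 1) mod 4. (947 - 1) mod 4 = 2, so a_{947} = a_3 = 8.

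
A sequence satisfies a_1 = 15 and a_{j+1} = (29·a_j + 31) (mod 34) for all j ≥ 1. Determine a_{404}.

We have a_1 = 15; a_2 = 24; a_3 = 13; a_4 = 0; a_5 = 31; a_6 = 12; a_7 = 5; a_8 = 6; a_9 = 1; a_{10} = 26; a_{11} = 3; a_{12} = 16; a_{13} = 19; a_{14} = 4; a_{15} = 11; a_{16} = 10; a_{17} = 15.
Since a_{17} = a_1 = 15, the sequence is periodic with period 16.
So a_{404} = a_{1 + ((404-1) mod 16)} = a_4 = 0.

0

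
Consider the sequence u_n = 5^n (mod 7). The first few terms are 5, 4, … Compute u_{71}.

3

Computing terms: u_1 = 5; u_2 = 4; u_3 = 6; u_4 = 2; u_5 = 3; u_6 = 1; u_7 = 5.
Since u_7 = u_1 = 5, the sequence is periodic with period 6.
(71 - 1) mod 6 = 4, so u_{71} = u_5 = 3.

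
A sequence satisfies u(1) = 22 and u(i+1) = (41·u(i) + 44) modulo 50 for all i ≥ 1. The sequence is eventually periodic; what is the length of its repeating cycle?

Listing terms: u(1) = 22; u(2) = 46; u(3) = 30; u(4) = 24; u(5) = 28; u(6) = 42; u(7) = 16; u(8) = 0; u(9) = 44; u(10) = 48; u(11) = 12; u(12) = 36; u(13) = 20; u(14) = 14; u(15) = 18; u(16) = 32; u(17) = 6; u(18) = 40; u(19) = 34; u(20) = 38; u(21) = 2; u(22) = 26; u(23) = 10; u(24) = 4; u(25) = 8; u(26) = 22.
The sequence repeats with period 25.

25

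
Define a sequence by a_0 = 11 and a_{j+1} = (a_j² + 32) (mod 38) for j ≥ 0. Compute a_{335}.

a_0 = 11; a_1 = 1; a_2 = 33; a_3 = 19; a_4 = 13; a_5 = 11.
The sequence repeats with period 5.
So a_{335} = a_{0 + ((335-0) mod 5)} = a_0 = 11.

11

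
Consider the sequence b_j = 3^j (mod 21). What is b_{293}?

12

Computing terms: b_1 = 3,  b_2 = 9,  b_3 = 6,  b_4 = 18,  b_5 = 12,  b_6 = 15,  b_7 = 3.
Since b_7 = b_1 = 3, the sequence is periodic with period 6.
(293 - 1) mod 6 = 4, so b_{293} = b_5 = 12.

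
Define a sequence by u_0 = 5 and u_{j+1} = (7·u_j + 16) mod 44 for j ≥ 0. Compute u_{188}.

Listing terms: u_0 = 5; u_1 = 7; u_2 = 21; u_3 = 31; u_4 = 13; u_5 = 19; u_6 = 17; u_7 = 3; u_8 = 37; u_9 = 11; u_{10} = 5.
Since u_{10} = u_0 = 5, the sequence is periodic with period 10.
(188 - 0) mod 10 = 8, so u_{188} = u_8 = 37.

37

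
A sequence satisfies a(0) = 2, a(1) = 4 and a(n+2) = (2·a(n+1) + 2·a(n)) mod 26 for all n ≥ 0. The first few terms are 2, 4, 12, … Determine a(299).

Computing terms: a(0) = 2,  a(1) = 4,  a(2) = 12,  a(3) = 6,  a(4) = 10,  a(5) = 6,  a(6) = 6,  a(7) = 24,  a(8) = 8,  a(9) = 12,  a(10) = 14,  a(11) = 0,  a(12) = 2,  a(13) = 4.
Since (a(12), a(13)) = (a(0), a(1)) = (2, 4) (two consecutive terms determine the rest), the sequence is periodic with period 12.
So a(299) = a(0 + ((299-0) mod 12)) = a(11) = 0.

0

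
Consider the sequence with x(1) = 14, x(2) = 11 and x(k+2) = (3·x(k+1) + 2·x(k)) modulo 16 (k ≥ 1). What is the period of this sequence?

Listing terms: x(1) = 14, x(2) = 11, x(3) = 13, x(4) = 13, x(5) = 1, x(6) = 13, x(7) = 9, x(8) = 5, x(9) = 1, x(10) = 13.
Since (x(9), x(10)) = (x(5), x(6)) = (1, 13) (two consecutive terms determine the rest), the sequence is eventually periodic: after a pre-period of length 4 it cycles with period 4.

4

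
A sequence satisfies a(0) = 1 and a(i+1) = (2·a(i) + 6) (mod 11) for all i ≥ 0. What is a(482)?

Listing terms: a(0) = 1; a(1) = 8; a(2) = 0; a(3) = 6; a(4) = 7; a(5) = 9; a(6) = 2; a(7) = 10; a(8) = 4; a(9) = 3; a(10) = 1.
The sequence repeats with period 10.
So a(482) = a(0 + ((482-0) mod 10)) = a(2) = 0.

0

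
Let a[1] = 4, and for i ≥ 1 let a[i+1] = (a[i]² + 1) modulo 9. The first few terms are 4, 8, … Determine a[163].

5

a[1] = 4,  a[2] = 8,  a[3] = 2,  a[4] = 5,  a[5] = 8.
Since a[5] = a[2] = 8, the sequence is eventually periodic: after a pre-period of length 1 it cycles with period 3.
For i ≥ 2, a[i] depends only on (i - 2) mod 3. (163 - 2) mod 3 = 2, so a[163] = a[4] = 5.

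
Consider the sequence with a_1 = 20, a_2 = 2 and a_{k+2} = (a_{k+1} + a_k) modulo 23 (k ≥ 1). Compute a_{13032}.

Listing terms: a_1 = 20; a_2 = 2; a_3 = 22; a_4 = 1; a_5 = 0; a_6 = 1; a_7 = 1; a_8 = 2; a_9 = 3; a_{10} = 5; a_{11} = 8; a_{12} = 13; a_{13} = 21; a_{14} = 11; a_{15} = 9; a_{16} = 20; a_{17} = 6; a_{18} = 3; a_{19} = 9; a_{20} = 12; a_{21} = 21; a_{22} = 10; a_{23} = 8; a_{24} = 18; a_{25} = 3; a_{26} = 21; a_{27} = 1; a_{28} = 22; a_{29} = 0; a_{30} = 22; a_{31} = 22; a_{32} = 21; a_{33} = 20; a_{34} = 18; a_{35} = 15; a_{36} = 10; a_{37} = 2; a_{38} = 12; a_{39} = 14; a_{40} = 3; a_{41} = 17; a_{42} = 20; a_{43} = 14; a_{44} = 11; a_{45} = 2; a_{46} = 13; a_{47} = 15; a_{48} = 5; a_{49} = 20; a_{50} = 2.
Since (a_{49}, a_{50}) = (a_1, a_2) = (20, 2) (two consecutive terms determine the rest), the sequence is periodic with period 48.
So a_{13032} = a_{1 + ((13032-1) mod 48)} = a_{24} = 18.

18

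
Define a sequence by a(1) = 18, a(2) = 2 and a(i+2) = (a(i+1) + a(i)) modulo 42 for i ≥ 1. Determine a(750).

We have a(1) = 18; a(2) = 2; a(3) = 20; a(4) = 22; a(5) = 0; a(6) = 22; a(7) = 22; a(8) = 2; a(9) = 24; a(10) = 26; a(11) = 8; a(12) = 34; a(13) = 0; a(14) = 34; a(15) = 34; a(16) = 26; a(17) = 18; a(18) = 2.
Since (a(17), a(18)) = (a(1), a(2)) = (18, 2) (two consecutive terms determine the rest), the sequence is periodic with period 16.
(750 - 1) mod 16 = 13, so a(750) = a(14) = 34.

34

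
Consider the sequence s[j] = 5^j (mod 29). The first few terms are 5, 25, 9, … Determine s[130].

Listing terms: s[1] = 5; s[2] = 25; s[3] = 9; s[4] = 16; s[5] = 22; s[6] = 23; s[7] = 28; s[8] = 24; s[9] = 4; s[10] = 20; s[11] = 13; s[12] = 7; s[13] = 6; s[14] = 1; s[15] = 5.
The sequence repeats with period 14.
So s[130] = s[1 + ((130-1) mod 14)] = s[4] = 16.

16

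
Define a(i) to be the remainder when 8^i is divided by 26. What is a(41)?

8

Listing terms: a(0) = 1; a(1) = 8; a(2) = 12; a(3) = 18; a(4) = 14; a(5) = 8.
Since a(5) = a(1) = 8, the sequence is eventually periodic: after a pre-period of length 1 it cycles with period 4.
For i ≥ 1, a(i) depends only on (i - 1) mod 4. (41 - 1) mod 4 = 0, so a(41) = a(1) = 8.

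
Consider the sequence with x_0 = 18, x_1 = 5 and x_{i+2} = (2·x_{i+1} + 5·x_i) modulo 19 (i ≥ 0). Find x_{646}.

0

Computing terms: x_0 = 18,  x_1 = 5,  x_2 = 5,  x_3 = 16,  x_4 = 0,  x_5 = 4,  x_6 = 8,  x_7 = 17,  x_8 = 17,  x_9 = 5,  x_{10} = 0,  x_{11} = 6,  x_{12} = 12,  x_{13} = 16,  x_{14} = 16,  x_{15} = 17,  x_{16} = 0,  x_{17} = 9,  x_{18} = 18,  x_{19} = 5.
Since (x_{18}, x_{19}) = (x_0, x_1) = (18, 5) (two consecutive terms determine the rest), the sequence is periodic with period 18.
(646 - 0) mod 18 = 16, so x_{646} = x_{16} = 0.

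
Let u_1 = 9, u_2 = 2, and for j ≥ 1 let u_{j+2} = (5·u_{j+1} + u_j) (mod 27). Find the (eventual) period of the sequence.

8

We have u_1 = 9, u_2 = 2, u_3 = 19, u_4 = 16, u_5 = 18, u_6 = 25, u_7 = 8, u_8 = 11, u_9 = 9, u_{10} = 2.
The sequence repeats with period 8.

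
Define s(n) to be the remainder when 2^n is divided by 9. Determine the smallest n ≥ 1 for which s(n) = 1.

6

We have s(0) = 1,  s(1) = 2,  s(2) = 4,  s(3) = 8,  s(4) = 7,  s(5) = 5,  s(6) = 1.
Since s(6) = s(0) = 1, the sequence is periodic with period 6.
The value 1 next appears (with n ≥ 1) at s(6).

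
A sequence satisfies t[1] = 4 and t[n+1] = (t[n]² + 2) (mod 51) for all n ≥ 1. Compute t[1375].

20

We have t[1] = 4,  t[2] = 18,  t[3] = 20,  t[4] = 45,  t[5] = 38,  t[6] = 18.
Since t[6] = t[2] = 18, the sequence is eventually periodic: after a pre-period of length 1 it cycles with period 4.
For n ≥ 2, t[n] depends only on (n - 2) mod 4. (1375 - 2) mod 4 = 1, so t[1375] = t[3] = 20.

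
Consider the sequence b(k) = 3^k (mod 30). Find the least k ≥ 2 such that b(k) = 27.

Listing terms: b(1) = 3, b(2) = 9, b(3) = 27, b(4) = 21, b(5) = 3.
The sequence repeats with period 4.
The value 27 first appears (with k ≥ 2) at b(3).

3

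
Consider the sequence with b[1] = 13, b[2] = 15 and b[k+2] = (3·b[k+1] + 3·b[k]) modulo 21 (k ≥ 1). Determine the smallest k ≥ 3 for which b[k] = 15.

Listing terms: b[1] = 13, b[2] = 15, b[3] = 0, b[4] = 3, b[5] = 9, b[6] = 15, b[7] = 9, b[8] = 9, b[9] = 12, b[10] = 0, b[11] = 15, b[12] = 3, b[13] = 12, b[14] = 3, b[15] = 3, b[16] = 18, b[17] = 0, b[18] = 12, b[19] = 15, b[20] = 18, b[21] = 15, b[22] = 15, b[23] = 6, b[24] = 0, b[25] = 18, b[26] = 12, b[27] = 6, b[28] = 12, b[29] = 12, b[30] = 9, b[31] = 0, b[32] = 6, b[33] = 18, b[34] = 9, b[35] = 18, b[36] = 18, b[37] = 3, b[38] = 0, b[39] = 9, b[40] = 6, b[41] = 3, b[42] = 6, b[43] = 6, b[44] = 15, b[45] = 0.
Since (b[44], b[45]) = (b[2], b[3]) = (15, 0) (two consecutive terms determine the rest), the sequence is eventually periodic: after a pre-period of length 1 it cycles with period 42.
The value 15 first appears (with k ≥ 3) at b[6].

6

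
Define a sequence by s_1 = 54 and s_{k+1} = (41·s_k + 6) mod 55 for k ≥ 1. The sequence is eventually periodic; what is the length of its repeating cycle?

Computing terms: s_1 = 54, s_2 = 20, s_3 = 1, s_4 = 47, s_5 = 8, s_6 = 4, s_7 = 5, s_8 = 46, s_9 = 22, s_{10} = 28, s_{11} = 54.
The sequence repeats with period 10.

10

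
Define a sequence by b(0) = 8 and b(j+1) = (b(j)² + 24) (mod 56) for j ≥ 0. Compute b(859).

24

Listing terms: b(0) = 8; b(1) = 32; b(2) = 40; b(3) = 0; b(4) = 24; b(5) = 40.
Since b(5) = b(2) = 40, the sequence is eventually periodic: after a pre-period of length 2 it cycles with period 3.
For j ≥ 2, b(j) depends only on (j - 2) mod 3. (859 - 2) mod 3 = 2, so b(859) = b(4) = 24.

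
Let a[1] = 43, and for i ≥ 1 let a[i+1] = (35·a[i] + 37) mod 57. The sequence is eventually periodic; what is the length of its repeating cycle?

18

a[1] = 43, a[2] = 3, a[3] = 28, a[4] = 48, a[5] = 7, a[6] = 54, a[7] = 46, a[8] = 51, a[9] = 55, a[10] = 24, a[11] = 22, a[12] = 9, a[13] = 10, a[14] = 45, a[15] = 16, a[16] = 27, a[17] = 13, a[18] = 36, a[19] = 43.
The sequence repeats with period 18.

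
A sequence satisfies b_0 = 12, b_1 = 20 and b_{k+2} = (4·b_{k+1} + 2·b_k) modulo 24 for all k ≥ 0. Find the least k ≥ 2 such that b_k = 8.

2

We have b_0 = 12, b_1 = 20, b_2 = 8, b_3 = 0, b_4 = 16, b_5 = 16, b_6 = 0, b_7 = 8, b_8 = 8, b_9 = 0.
Since (b_8, b_9) = (b_2, b_3) = (8, 0) (two consecutive terms determine the rest), the sequence is eventually periodic: after a pre-period of length 2 it cycles with period 6.
The value 8 first appears (with k ≥ 2) at b_2.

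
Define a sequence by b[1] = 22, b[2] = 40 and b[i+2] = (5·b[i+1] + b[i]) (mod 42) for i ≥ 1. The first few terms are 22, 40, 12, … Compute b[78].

14

b[1] = 22,  b[2] = 40,  b[3] = 12,  b[4] = 16,  b[5] = 8,  b[6] = 14,  b[7] = 36,  b[8] = 26,  b[9] = 40,  b[10] = 16,  b[11] = 36,  b[12] = 28,  b[13] = 8,  b[14] = 26,  b[15] = 12,  b[16] = 2,  b[17] = 22,  b[18] = 28,  b[19] = 36,  b[20] = 40,  b[21] = 26,  b[22] = 2,  b[23] = 36,  b[24] = 14,  b[25] = 22,  b[26] = 40.
Since (b[25], b[26]) = (b[1], b[2]) = (22, 40) (two consecutive terms determine the rest), the sequence is periodic with period 24.
(78 - 1) mod 24 = 5, so b[78] = b[6] = 14.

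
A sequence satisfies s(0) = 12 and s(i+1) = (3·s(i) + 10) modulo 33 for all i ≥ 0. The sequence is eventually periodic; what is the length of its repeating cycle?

Computing terms: s(0) = 12, s(1) = 13, s(2) = 16, s(3) = 25, s(4) = 19, s(5) = 1, s(6) = 13.
Since s(6) = s(1) = 13, the sequence is eventually periodic: after a pre-period of length 1 it cycles with period 5.

5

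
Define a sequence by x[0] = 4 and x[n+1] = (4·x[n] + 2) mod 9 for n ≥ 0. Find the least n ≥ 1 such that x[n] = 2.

2

Computing terms: x[0] = 4; x[1] = 0; x[2] = 2; x[3] = 1; x[4] = 6; x[5] = 8; x[6] = 7; x[7] = 3; x[8] = 5; x[9] = 4.
The sequence repeats with period 9.
The value 2 first appears (with n ≥ 1) at x[2].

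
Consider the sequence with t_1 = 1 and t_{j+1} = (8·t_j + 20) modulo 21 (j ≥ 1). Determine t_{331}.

7

t_1 = 1, t_2 = 7, t_3 = 13, t_4 = 19, t_5 = 4, t_6 = 10, t_7 = 16, t_8 = 1.
The sequence repeats with period 7.
So t_{331} = t_{1 + ((331-1) mod 7)} = t_2 = 7.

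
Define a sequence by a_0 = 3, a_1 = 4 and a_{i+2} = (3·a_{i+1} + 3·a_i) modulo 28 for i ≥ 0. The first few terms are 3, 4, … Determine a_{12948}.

Computing terms: a_0 = 3; a_1 = 4; a_2 = 21; a_3 = 19; a_4 = 8; a_5 = 25; a_6 = 15; a_7 = 8; a_8 = 13; a_9 = 7; a_{10} = 4; a_{11} = 5; a_{12} = 27; a_{13} = 12; a_{14} = 5; a_{15} = 23; a_{16} = 0; a_{17} = 13; a_{18} = 11; a_{19} = 16; a_{20} = 25; a_{21} = 11; a_{22} = 24; a_{23} = 21; a_{24} = 23; a_{25} = 20; a_{26} = 17; a_{27} = 27; a_{28} = 20; a_{29} = 1; a_{30} = 7; a_{31} = 24; a_{32} = 9; a_{33} = 15; a_{34} = 16; a_{35} = 9; a_{36} = 19; a_{37} = 0; a_{38} = 1; a_{39} = 3; a_{40} = 12; a_{41} = 17; a_{42} = 3; a_{43} = 4.
Since (a_{42}, a_{43}) = (a_0, a_1) = (3, 4) (two consecutive terms determine the rest), the sequence is periodic with period 42.
So a_{12948} = a_{0 + ((12948-0) mod 42)} = a_{12} = 27.

27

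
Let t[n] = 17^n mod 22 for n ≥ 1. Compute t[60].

1

Computing terms: t[1] = 17; t[2] = 3; t[3] = 7; t[4] = 9; t[5] = 21; t[6] = 5; t[7] = 19; t[8] = 15; t[9] = 13; t[10] = 1; t[11] = 17.
Since t[11] = t[1] = 17, the sequence is periodic with period 10.
So t[60] = t[1 + ((60-1) mod 10)] = t[10] = 1.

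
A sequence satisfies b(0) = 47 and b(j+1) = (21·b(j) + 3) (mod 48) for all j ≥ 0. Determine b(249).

Listing terms: b(0) = 47, b(1) = 30, b(2) = 9, b(3) = 0, b(4) = 3, b(5) = 18, b(6) = 45, b(7) = 36, b(8) = 39, b(9) = 6, b(10) = 33, b(11) = 24, b(12) = 27, b(13) = 42, b(14) = 21, b(15) = 12, b(16) = 15, b(17) = 30.
Since b(17) = b(1) = 30, the sequence is eventually periodic: after a pre-period of length 1 it cycles with period 16.
For j ≥ 1, b(j) depends only on (j - 1) mod 16. (249 - 1) mod 16 = 8, so b(249) = b(9) = 6.

6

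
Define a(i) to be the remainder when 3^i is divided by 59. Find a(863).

We have a(1) = 3; a(2) = 9; a(3) = 27; a(4) = 22; a(5) = 7; a(6) = 21; a(7) = 4; a(8) = 12; a(9) = 36; a(10) = 49; a(11) = 29; a(12) = 28; a(13) = 25; a(14) = 16; a(15) = 48; a(16) = 26; a(17) = 19; a(18) = 57; a(19) = 53; a(20) = 41; a(21) = 5; a(22) = 15; a(23) = 45; a(24) = 17; a(25) = 51; a(26) = 35; a(27) = 46; a(28) = 20; a(29) = 1; a(30) = 3.
The sequence repeats with period 29.
So a(863) = a(1 + ((863-1) mod 29)) = a(22) = 15.

15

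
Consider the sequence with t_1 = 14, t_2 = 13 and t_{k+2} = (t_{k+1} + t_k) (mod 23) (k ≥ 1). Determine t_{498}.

Listing terms: t_1 = 14,  t_2 = 13,  t_3 = 4,  t_4 = 17,  t_5 = 21,  t_6 = 15,  t_7 = 13,  t_8 = 5,  t_9 = 18,  t_{10} = 0,  t_{11} = 18,  t_{12} = 18,  t_{13} = 13,  t_{14} = 8,  t_{15} = 21,  t_{16} = 6,  t_{17} = 4,  t_{18} = 10,  t_{19} = 14,  t_{20} = 1,  t_{21} = 15,  t_{22} = 16,  t_{23} = 8,  t_{24} = 1,  t_{25} = 9,  t_{26} = 10,  t_{27} = 19,  t_{28} = 6,  t_{29} = 2,  t_{30} = 8,  t_{31} = 10,  t_{32} = 18,  t_{33} = 5,  t_{34} = 0,  t_{35} = 5,  t_{36} = 5,  t_{37} = 10,  t_{38} = 15,  t_{39} = 2,  t_{40} = 17,  t_{41} = 19,  t_{42} = 13,  t_{43} = 9,  t_{44} = 22,  t_{45} = 8,  t_{46} = 7,  t_{47} = 15,  t_{48} = 22,  t_{49} = 14,  t_{50} = 13.
The sequence repeats with period 48.
So t_{498} = t_{1 + ((498-1) mod 48)} = t_{18} = 10.

10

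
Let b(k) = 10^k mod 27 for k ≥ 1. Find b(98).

b(1) = 10,  b(2) = 19,  b(3) = 1,  b(4) = 10.
Since b(4) = b(1) = 10, the sequence is periodic with period 3.
So b(98) = b(1 + ((98-1) mod 3)) = b(2) = 19.

19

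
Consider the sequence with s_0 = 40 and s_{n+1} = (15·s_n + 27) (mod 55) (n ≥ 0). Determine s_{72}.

27

s_0 = 40; s_1 = 22; s_2 = 27; s_3 = 47; s_4 = 17; s_5 = 7; s_6 = 22.
Since s_6 = s_1 = 22, the sequence is eventually periodic: after a pre-period of length 1 it cycles with period 5.
For n ≥ 1, s_n depends only on (n - 1) mod 5. (72 - 1) mod 5 = 1, so s_{72} = s_2 = 27.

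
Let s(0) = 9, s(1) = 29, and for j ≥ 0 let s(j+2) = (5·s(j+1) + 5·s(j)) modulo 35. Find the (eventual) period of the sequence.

24

We have s(0) = 9, s(1) = 29, s(2) = 15, s(3) = 10, s(4) = 20, s(5) = 10, s(6) = 10, s(7) = 30, s(8) = 25, s(9) = 30, s(10) = 30, s(11) = 20, s(12) = 5, s(13) = 20, s(14) = 20, s(15) = 25, s(16) = 15, s(17) = 25, s(18) = 25, s(19) = 5, s(20) = 10, s(21) = 5, s(22) = 5, s(23) = 15, s(24) = 30, s(25) = 15, s(26) = 15, s(27) = 10.
Since (s(26), s(27)) = (s(2), s(3)) = (15, 10) (two consecutive terms determine the rest), the sequence is eventually periodic: after a pre-period of length 2 it cycles with period 24.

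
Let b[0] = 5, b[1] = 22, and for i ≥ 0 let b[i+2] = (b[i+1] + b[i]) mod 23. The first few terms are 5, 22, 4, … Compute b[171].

Listing terms: b[0] = 5; b[1] = 22; b[2] = 4; b[3] = 3; b[4] = 7; b[5] = 10; b[6] = 17; b[7] = 4; b[8] = 21; b[9] = 2; b[10] = 0; b[11] = 2; b[12] = 2; b[13] = 4; b[14] = 6; b[15] = 10; b[16] = 16; b[17] = 3; b[18] = 19; b[19] = 22; b[20] = 18; b[21] = 17; b[22] = 12; b[23] = 6; b[24] = 18; b[25] = 1; b[26] = 19; b[27] = 20; b[28] = 16; b[29] = 13; b[30] = 6; b[31] = 19; b[32] = 2; b[33] = 21; b[34] = 0; b[35] = 21; b[36] = 21; b[37] = 19; b[38] = 17; b[39] = 13; b[40] = 7; b[41] = 20; b[42] = 4; b[43] = 1; b[44] = 5; b[45] = 6; b[46] = 11; b[47] = 17; b[48] = 5; b[49] = 22.
Since (b[48], b[49]) = (b[0], b[1]) = (5, 22) (two consecutive terms determine the rest), the sequence is periodic with period 48.
So b[171] = b[0 + ((171-0) mod 48)] = b[27] = 20.

20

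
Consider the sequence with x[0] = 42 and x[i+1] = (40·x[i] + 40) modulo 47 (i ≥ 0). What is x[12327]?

40

We have x[0] = 42; x[1] = 28; x[2] = 32; x[3] = 4; x[4] = 12; x[5] = 3; x[6] = 19; x[7] = 1; x[8] = 33; x[9] = 44; x[10] = 14; x[11] = 36; x[12] = 23; x[13] = 20; x[14] = 41; x[15] = 35; x[16] = 30; x[17] = 18; x[18] = 8; x[19] = 31; x[20] = 11; x[21] = 10; x[22] = 17; x[23] = 15; x[24] = 29; x[25] = 25; x[26] = 6; x[27] = 45; x[28] = 7; x[29] = 38; x[30] = 9; x[31] = 24; x[32] = 13; x[33] = 43; x[34] = 21; x[35] = 34; x[36] = 37; x[37] = 16; x[38] = 22; x[39] = 27; x[40] = 39; x[41] = 2; x[42] = 26; x[43] = 46; x[44] = 0; x[45] = 40; x[46] = 42.
The sequence repeats with period 46.
So x[12327] = x[0 + ((12327-0) mod 46)] = x[45] = 40.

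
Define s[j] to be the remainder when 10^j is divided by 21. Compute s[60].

1

Listing terms: s[1] = 10,  s[2] = 16,  s[3] = 13,  s[4] = 4,  s[5] = 19,  s[6] = 1,  s[7] = 10.
The sequence repeats with period 6.
So s[60] = s[1 + ((60-1) mod 6)] = s[6] = 1.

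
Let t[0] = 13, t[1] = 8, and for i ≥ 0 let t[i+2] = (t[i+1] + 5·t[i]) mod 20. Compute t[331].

Listing terms: t[0] = 13; t[1] = 8; t[2] = 13; t[3] = 13; t[4] = 18; t[5] = 3; t[6] = 13; t[7] = 8.
Since (t[6], t[7]) = (t[0], t[1]) = (13, 8) (two consecutive terms determine the rest), the sequence is periodic with period 6.
(331 - 0) mod 6 = 1, so t[331] = t[1] = 8.

8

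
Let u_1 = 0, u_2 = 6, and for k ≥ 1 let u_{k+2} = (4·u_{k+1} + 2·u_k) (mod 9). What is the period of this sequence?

u_1 = 0; u_2 = 6; u_3 = 6; u_4 = 0; u_5 = 3; u_6 = 3; u_7 = 0; u_8 = 6.
The sequence repeats with period 6.

6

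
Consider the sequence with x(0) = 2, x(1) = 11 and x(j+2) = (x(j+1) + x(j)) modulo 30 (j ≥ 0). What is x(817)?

Computing terms: x(0) = 2, x(1) = 11, x(2) = 13, x(3) = 24, x(4) = 7, x(5) = 1, x(6) = 8, x(7) = 9, x(8) = 17, x(9) = 26, x(10) = 13, x(11) = 9, x(12) = 22, x(13) = 1, x(14) = 23, x(15) = 24, x(16) = 17, x(17) = 11, x(18) = 28, x(19) = 9, x(20) = 7, x(21) = 16, x(22) = 23, x(23) = 9, x(24) = 2, x(25) = 11.
Since (x(24), x(25)) = (x(0), x(1)) = (2, 11) (two consecutive terms determine the rest), the sequence is periodic with period 24.
(817 - 0) mod 24 = 1, so x(817) = x(1) = 11.

11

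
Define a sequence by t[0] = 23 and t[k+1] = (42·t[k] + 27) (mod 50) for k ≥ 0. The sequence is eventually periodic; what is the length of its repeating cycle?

Listing terms: t[0] = 23, t[1] = 43, t[2] = 33, t[3] = 13, t[4] = 23.
The sequence repeats with period 4.

4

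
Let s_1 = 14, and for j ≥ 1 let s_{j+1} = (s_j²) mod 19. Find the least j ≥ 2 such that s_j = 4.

4

s_1 = 14; s_2 = 6; s_3 = 17; s_4 = 4; s_5 = 16; s_6 = 9; s_7 = 5; s_8 = 6.
Since s_8 = s_2 = 6, the sequence is eventually periodic: after a pre-period of length 1 it cycles with period 6.
The value 4 first appears (with j ≥ 2) at s_4.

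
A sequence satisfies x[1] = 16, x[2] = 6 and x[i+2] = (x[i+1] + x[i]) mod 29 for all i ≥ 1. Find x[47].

Listing terms: x[1] = 16,  x[2] = 6,  x[3] = 22,  x[4] = 28,  x[5] = 21,  x[6] = 20,  x[7] = 12,  x[8] = 3,  x[9] = 15,  x[10] = 18,  x[11] = 4,  x[12] = 22,  x[13] = 26,  x[14] = 19,  x[15] = 16,  x[16] = 6.
Since (x[15], x[16]) = (x[1], x[2]) = (16, 6) (two consecutive terms determine the rest), the sequence is periodic with period 14.
So x[47] = x[1 + ((47-1) mod 14)] = x[5] = 21.

21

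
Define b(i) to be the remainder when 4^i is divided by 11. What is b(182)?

We have b(0) = 1,  b(1) = 4,  b(2) = 5,  b(3) = 9,  b(4) = 3,  b(5) = 1.
Since b(5) = b(0) = 1, the sequence is periodic with period 5.
(182 - 0) mod 5 = 2, so b(182) = b(2) = 5.

5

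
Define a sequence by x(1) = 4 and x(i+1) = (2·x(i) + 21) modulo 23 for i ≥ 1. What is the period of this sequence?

We have x(1) = 4; x(2) = 6; x(3) = 10; x(4) = 18; x(5) = 11; x(6) = 20; x(7) = 15; x(8) = 5; x(9) = 8; x(10) = 14; x(11) = 3; x(12) = 4.
Since x(12) = x(1) = 4, the sequence is periodic with period 11.

11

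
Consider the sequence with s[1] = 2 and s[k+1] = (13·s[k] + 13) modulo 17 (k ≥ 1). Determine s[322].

We have s[1] = 2; s[2] = 5; s[3] = 10; s[4] = 7; s[5] = 2.
Since s[5] = s[1] = 2, the sequence is periodic with period 4.
(322 - 1) mod 4 = 1, so s[322] = s[2] = 5.

5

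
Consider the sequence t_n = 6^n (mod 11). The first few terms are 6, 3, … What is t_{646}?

5

t_1 = 6, t_2 = 3, t_3 = 7, t_4 = 9, t_5 = 10, t_6 = 5, t_7 = 8, t_8 = 4, t_9 = 2, t_{10} = 1, t_{11} = 6.
Since t_{11} = t_1 = 6, the sequence is periodic with period 10.
So t_{646} = t_{1 + ((646-1) mod 10)} = t_6 = 5.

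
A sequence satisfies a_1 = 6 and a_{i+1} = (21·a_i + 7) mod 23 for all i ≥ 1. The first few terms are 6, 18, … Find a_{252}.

a_1 = 6, a_2 = 18, a_3 = 17, a_4 = 19, a_5 = 15, a_6 = 0, a_7 = 7, a_8 = 16, a_9 = 21, a_{10} = 11, a_{11} = 8, a_{12} = 14, a_{13} = 2, a_{14} = 3, a_{15} = 1, a_{16} = 5, a_{17} = 20, a_{18} = 13, a_{19} = 4, a_{20} = 22, a_{21} = 9, a_{22} = 12, a_{23} = 6.
Since a_{23} = a_1 = 6, the sequence is periodic with period 22.
(252 - 1) mod 22 = 9, so a_{252} = a_{10} = 11.

11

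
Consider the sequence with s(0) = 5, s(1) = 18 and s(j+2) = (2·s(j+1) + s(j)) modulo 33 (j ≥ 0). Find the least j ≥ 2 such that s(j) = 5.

Listing terms: s(0) = 5,  s(1) = 18,  s(2) = 8,  s(3) = 1,  s(4) = 10,  s(5) = 21,  s(6) = 19,  s(7) = 26,  s(8) = 5,  s(9) = 3,  s(10) = 11,  s(11) = 25,  s(12) = 28,  s(13) = 15,  s(14) = 25,  s(15) = 32,  s(16) = 23,  s(17) = 12,  s(18) = 14,  s(19) = 7,  s(20) = 28,  s(21) = 30,  s(22) = 22,  s(23) = 8,  s(24) = 5,  s(25) = 18.
Since (s(24), s(25)) = (s(0), s(1)) = (5, 18) (two consecutive terms determine the rest), the sequence is periodic with period 24.
The value 5 first appears (with j ≥ 2) at s(8).

8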